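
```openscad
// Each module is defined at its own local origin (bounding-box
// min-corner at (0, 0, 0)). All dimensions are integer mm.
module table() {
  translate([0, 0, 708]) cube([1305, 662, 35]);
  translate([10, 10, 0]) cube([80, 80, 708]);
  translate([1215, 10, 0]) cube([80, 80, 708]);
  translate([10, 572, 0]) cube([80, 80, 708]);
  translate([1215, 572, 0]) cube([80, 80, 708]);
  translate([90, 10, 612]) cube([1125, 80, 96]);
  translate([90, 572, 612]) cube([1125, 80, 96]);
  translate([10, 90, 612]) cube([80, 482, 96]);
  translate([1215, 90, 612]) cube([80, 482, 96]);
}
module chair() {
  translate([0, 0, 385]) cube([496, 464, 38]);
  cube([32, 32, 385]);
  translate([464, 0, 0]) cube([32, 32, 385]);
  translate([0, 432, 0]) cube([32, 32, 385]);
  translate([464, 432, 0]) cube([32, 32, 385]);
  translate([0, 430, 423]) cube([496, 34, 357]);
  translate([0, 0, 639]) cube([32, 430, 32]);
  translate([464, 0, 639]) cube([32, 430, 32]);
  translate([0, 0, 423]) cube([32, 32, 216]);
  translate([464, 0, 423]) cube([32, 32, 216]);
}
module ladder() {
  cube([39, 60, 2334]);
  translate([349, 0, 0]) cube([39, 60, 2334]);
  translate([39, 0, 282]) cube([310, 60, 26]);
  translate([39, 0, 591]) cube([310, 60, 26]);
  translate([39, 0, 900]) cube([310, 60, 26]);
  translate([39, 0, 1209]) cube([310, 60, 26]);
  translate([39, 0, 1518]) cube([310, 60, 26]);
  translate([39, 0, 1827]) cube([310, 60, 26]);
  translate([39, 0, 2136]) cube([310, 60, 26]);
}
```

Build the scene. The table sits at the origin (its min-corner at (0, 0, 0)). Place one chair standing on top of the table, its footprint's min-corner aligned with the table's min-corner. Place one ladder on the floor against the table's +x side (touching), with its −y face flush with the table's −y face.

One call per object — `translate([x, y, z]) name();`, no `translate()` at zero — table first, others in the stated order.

table();
translate([0, 0, 743]) chair();
translate([1305, 0, 0]) ladder();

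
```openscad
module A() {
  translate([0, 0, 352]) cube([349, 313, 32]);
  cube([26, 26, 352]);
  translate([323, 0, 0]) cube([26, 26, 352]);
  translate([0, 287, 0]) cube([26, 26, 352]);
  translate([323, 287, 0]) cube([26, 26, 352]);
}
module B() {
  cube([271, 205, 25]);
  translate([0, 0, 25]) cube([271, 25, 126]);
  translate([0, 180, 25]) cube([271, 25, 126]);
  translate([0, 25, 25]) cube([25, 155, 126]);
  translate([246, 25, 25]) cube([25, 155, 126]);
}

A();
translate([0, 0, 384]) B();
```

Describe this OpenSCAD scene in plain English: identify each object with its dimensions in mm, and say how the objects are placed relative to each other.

A is a simple wooden stool: a rectangular seat 349 mm (x) by 313 mm (y), 32 mm thick, top face at z = 384 mm, on four square legs, each 26×26 mm in cross-section. The legs rest on z = 0, each flush with a corner of the seat.

B is an open-topped rectangular box: outside dimensions 271×205×151 mm, with a uniform wall and base thickness of 25 mm. The base is a full 271×205 slab on the floor; four walls sit on top of the base. The front and back walls (the −y and +y sides) span the full width; the two side walls fit between them.

The open box is on top of the stool.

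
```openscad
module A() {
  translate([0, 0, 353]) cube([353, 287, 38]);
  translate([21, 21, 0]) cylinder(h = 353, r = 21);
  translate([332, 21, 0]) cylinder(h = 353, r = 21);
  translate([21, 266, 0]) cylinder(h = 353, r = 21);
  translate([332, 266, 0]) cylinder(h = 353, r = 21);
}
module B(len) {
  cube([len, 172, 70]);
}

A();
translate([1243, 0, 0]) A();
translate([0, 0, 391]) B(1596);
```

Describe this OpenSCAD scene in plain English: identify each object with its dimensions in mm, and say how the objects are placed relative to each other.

A is a four-legged stool. The seat is a 353×287×38 mm slab whose top surface is at z = 391 mm; four round legs, each 42 mm in diameter, run from the floor (z = 0) to the underside of the seat, each leg's axis is inset half a diameter from the nearest pair of seat edges (so the leg's bounding box is flush with the corner).

B is a rectangular beam 1596 mm long (x), 172 mm deep (y), 70 mm thick (z).

The beam spans the tops of two stools placed 890 mm apart, resting at z = 391 mm.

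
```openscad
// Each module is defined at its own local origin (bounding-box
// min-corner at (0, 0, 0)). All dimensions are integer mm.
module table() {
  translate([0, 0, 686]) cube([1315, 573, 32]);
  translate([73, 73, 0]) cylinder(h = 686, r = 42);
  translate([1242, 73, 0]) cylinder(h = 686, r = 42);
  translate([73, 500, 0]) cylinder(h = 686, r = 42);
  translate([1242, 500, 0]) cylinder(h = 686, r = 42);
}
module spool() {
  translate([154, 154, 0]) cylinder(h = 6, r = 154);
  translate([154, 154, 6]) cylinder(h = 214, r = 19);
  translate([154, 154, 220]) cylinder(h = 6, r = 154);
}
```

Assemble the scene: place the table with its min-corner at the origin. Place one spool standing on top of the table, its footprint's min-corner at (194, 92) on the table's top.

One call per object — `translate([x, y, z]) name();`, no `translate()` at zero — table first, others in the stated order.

table();
translate([194, 92, 718]) spool();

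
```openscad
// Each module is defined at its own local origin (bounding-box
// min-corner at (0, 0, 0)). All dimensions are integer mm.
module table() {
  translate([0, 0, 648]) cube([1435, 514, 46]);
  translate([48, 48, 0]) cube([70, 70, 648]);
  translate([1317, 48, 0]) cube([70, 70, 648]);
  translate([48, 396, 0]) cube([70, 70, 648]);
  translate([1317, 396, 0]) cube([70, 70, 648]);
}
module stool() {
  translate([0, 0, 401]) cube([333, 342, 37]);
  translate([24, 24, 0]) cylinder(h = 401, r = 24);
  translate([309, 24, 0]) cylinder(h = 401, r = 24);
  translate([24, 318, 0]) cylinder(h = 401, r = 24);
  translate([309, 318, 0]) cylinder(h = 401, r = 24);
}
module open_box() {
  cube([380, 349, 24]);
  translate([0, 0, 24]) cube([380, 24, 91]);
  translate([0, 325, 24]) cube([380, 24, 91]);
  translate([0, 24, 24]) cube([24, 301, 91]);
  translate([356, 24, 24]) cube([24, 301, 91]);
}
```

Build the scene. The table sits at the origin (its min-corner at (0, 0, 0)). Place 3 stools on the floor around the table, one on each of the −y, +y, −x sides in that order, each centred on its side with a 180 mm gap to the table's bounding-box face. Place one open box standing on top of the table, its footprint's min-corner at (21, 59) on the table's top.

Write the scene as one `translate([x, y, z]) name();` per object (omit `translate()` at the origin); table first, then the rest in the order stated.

table();
translate([551, -522, 0]) stool();
translate([551, 694, 0]) stool();
translate([-513, 86, 0]) stool();
translate([21, 59, 694]) open_box();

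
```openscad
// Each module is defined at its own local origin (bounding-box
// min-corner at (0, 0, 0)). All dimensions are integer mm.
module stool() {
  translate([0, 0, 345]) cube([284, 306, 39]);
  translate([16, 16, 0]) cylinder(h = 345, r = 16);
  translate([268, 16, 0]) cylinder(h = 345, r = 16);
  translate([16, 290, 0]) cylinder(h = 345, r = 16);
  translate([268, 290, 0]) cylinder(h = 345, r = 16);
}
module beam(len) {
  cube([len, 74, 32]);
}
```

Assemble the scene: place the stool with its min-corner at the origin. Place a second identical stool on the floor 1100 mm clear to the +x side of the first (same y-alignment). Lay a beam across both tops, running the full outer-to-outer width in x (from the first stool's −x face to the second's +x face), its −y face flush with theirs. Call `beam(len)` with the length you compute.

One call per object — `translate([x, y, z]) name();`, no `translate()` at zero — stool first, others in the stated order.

stool();
translate([1384, 0, 0]) stool();
translate([0, 0, 384]) beam(1668);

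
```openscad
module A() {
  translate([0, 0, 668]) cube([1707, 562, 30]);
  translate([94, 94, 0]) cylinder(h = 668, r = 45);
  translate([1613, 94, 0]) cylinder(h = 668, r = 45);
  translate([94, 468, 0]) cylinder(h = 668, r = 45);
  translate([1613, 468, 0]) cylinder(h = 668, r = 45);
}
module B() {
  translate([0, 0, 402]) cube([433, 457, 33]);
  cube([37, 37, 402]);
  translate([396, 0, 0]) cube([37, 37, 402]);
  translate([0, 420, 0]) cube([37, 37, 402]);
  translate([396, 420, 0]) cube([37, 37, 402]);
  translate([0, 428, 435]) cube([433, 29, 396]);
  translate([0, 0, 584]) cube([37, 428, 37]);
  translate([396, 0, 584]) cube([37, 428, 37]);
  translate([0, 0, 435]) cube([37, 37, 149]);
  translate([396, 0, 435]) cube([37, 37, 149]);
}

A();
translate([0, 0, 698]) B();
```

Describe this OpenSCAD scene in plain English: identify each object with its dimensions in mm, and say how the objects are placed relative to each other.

A is a table: top 1707 mm (x) × 562 mm (y), 30 mm thick, upper face at z = 698 mm, on four round legs of 90 mm diameter, each leg's bounding box inset 49 mm from the nearest pair of top edges, running from z = 0 to the bottom of the top.

B is a chair. The seat is a 433×457×33 mm slab with its top at z = 435 mm, on four 37×37 mm corner legs (flush with the seat edges, standing on z = 0). A flat backrest 29 mm thick, 396 mm tall, spans the full seat width and rises from the seat top along its +y edge, rear face flush with the rear of the seat. Two armrests of 37×37 mm section run along each side from the seat's front edge to the front of the backrest, top faces 186 mm above the seat top and outer faces flush with the seat's x-edges; a 37×37 mm post under the front of each armrest stands on the seat at the front corner.

The chair is on top of the table.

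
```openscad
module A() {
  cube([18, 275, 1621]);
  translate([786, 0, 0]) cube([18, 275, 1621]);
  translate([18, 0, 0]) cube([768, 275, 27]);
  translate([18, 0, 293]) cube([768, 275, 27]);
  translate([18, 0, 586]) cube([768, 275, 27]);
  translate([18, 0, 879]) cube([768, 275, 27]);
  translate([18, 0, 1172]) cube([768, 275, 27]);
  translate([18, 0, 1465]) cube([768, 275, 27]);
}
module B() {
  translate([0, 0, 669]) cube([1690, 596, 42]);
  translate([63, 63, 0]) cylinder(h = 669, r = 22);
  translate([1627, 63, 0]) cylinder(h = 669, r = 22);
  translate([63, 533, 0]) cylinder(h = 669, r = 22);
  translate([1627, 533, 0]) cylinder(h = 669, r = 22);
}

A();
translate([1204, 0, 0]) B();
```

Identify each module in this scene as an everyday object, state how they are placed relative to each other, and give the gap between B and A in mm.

The table's nearest face is 400 mm from the bookshelf's +x face.

A is a bookshelf. B is a table. The table is on the floor beside the bookshelf on its +x side. The gap between the table and the bookshelf is 400 mm.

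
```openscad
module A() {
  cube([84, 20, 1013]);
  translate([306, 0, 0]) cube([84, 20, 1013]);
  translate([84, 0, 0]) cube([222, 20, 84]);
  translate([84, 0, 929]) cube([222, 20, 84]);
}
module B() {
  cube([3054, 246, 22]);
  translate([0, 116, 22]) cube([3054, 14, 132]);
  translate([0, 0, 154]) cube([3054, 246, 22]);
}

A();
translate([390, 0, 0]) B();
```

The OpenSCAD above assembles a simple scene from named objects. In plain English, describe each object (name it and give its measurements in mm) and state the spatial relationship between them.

A is a picture frame with a 222×845 mm rectangular opening (x by z) and a uniform 84 mm border on every side. Frame depth is 20 mm along y. It is built from two vertical stiles running the full outside height and two horizontal rails spanning the gap between the stiles.

B is an I-beam lying along x, 3054 mm long. Overall section height 176 mm. Two flanges 246 mm wide (y) and 22 mm thick, one on the floor and one at the top; a web 14 mm thick runs between them, centred on the flange width.

The I-beam is against the picture frame's +x side, with their −y faces flush.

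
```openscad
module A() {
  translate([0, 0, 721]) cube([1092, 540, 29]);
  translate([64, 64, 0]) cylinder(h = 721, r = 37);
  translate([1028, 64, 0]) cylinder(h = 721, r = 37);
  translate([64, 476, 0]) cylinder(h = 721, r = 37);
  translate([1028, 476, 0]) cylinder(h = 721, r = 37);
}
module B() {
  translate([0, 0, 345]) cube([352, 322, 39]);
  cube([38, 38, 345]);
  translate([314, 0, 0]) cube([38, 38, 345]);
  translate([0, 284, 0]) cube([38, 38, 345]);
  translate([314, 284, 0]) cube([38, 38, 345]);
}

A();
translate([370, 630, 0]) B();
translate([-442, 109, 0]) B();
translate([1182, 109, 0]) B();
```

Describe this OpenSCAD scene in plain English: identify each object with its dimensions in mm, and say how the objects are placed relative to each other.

A is a table: top 1092 mm (x) × 540 mm (y), 29 mm thick, upper face at z = 750 mm, on four round legs of 74 mm diameter, each leg's bounding box inset 27 mm from the nearest pair of top edges, running from z = 0 to the bottom of the top.

B is a four-legged stool. The seat is a 352×322×39 mm slab whose top surface is at z = 384 mm; four square legs, each 38×38 mm in cross-section, run from the floor (z = 0) to the underside of the seat, each flush with a corner of the seat.

Three stools sit around the table at the +y, −x, +x sides.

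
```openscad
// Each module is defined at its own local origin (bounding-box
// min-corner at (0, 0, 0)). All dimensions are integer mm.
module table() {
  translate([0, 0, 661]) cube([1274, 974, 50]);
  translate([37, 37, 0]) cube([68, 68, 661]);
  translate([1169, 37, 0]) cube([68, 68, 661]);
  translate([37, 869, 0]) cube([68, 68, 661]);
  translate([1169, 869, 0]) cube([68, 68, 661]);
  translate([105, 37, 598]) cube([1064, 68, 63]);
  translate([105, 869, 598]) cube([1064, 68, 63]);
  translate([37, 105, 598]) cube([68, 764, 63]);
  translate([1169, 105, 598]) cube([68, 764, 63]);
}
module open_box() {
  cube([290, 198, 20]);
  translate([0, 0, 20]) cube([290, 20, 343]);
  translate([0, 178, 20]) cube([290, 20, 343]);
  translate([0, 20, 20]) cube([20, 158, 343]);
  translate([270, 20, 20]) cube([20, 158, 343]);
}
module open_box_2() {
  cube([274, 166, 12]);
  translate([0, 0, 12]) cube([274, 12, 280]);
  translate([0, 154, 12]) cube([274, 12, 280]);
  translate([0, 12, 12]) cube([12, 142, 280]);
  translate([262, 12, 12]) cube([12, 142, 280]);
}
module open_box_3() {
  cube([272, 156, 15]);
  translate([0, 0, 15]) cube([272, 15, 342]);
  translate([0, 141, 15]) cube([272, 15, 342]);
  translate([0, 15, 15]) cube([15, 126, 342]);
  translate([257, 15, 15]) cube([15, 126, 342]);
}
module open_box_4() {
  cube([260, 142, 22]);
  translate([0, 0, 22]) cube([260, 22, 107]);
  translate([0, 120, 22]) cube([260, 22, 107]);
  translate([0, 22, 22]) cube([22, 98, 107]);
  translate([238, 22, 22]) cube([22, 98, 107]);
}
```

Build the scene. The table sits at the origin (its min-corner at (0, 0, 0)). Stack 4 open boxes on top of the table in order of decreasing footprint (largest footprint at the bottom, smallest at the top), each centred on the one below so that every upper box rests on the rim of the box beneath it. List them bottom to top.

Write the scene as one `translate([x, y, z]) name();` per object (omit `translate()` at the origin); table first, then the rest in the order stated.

table();
translate([492, 388, 711]) open_box();
translate([500, 404, 1074]) open_box_2();
translate([501, 409, 1366]) open_box_3();
translate([507, 416, 1723]) open_box_4();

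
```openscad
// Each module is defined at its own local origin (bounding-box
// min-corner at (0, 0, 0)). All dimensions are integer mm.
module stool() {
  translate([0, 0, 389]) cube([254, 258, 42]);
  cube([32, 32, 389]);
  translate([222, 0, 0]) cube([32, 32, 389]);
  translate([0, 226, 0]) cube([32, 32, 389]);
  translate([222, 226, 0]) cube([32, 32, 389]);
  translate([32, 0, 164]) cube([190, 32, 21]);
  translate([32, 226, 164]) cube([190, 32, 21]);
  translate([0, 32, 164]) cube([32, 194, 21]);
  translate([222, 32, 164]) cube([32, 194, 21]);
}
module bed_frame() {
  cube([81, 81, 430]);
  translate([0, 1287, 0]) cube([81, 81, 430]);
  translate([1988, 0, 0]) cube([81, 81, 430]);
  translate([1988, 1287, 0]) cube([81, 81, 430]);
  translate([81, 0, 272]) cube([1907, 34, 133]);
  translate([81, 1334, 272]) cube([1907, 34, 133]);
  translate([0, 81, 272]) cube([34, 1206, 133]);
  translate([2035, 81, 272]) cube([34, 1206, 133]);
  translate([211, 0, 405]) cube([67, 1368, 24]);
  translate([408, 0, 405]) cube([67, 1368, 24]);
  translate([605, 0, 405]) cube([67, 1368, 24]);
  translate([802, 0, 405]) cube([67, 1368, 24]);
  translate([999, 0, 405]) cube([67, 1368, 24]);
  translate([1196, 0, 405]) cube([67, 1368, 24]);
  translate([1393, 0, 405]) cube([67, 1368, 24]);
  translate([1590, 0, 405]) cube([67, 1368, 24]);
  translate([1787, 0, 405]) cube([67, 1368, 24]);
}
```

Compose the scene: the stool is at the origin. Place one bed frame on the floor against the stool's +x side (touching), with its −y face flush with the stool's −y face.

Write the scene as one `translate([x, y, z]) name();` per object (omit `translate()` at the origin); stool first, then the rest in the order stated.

stool();
translate([254, 0, 0]) bed_frame();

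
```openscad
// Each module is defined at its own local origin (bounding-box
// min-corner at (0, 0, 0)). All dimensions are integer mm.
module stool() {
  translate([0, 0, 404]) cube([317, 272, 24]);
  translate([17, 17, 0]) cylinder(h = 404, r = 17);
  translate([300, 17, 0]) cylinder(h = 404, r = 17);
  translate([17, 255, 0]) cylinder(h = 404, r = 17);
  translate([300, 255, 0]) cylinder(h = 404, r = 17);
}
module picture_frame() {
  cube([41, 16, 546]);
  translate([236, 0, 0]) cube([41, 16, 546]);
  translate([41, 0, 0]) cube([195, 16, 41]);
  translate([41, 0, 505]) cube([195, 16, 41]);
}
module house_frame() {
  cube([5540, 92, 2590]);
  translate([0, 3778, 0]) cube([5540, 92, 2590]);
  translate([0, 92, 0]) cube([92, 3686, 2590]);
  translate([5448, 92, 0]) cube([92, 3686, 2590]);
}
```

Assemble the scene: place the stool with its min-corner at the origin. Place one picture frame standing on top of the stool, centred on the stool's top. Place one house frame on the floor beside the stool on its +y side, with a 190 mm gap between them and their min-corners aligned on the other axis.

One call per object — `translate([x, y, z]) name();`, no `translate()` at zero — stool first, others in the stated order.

stool();
translate([20, 128, 428]) picture_frame();
translate([0, 462, 0]) house_frame();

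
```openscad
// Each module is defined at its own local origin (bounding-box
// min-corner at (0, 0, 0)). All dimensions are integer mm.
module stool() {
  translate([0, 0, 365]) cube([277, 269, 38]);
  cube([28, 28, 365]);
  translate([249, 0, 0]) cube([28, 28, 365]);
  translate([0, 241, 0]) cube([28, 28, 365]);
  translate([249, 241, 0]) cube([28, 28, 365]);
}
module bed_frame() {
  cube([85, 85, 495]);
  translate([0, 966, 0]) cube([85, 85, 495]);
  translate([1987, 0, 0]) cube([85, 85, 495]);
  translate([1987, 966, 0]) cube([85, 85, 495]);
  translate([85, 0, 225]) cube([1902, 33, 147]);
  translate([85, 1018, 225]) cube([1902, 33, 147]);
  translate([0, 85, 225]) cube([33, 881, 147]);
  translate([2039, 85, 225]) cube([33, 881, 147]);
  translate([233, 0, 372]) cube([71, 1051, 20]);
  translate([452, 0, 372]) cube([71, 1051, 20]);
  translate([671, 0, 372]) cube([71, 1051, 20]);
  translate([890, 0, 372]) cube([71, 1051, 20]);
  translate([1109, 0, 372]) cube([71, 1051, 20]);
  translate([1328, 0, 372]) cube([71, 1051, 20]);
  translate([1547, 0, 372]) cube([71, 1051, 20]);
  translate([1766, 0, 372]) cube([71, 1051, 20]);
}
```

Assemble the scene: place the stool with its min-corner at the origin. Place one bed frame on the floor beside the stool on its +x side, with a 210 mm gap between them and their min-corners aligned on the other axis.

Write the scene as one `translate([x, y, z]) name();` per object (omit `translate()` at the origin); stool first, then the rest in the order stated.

stool();
translate([487, 0, 0]) bed_frame();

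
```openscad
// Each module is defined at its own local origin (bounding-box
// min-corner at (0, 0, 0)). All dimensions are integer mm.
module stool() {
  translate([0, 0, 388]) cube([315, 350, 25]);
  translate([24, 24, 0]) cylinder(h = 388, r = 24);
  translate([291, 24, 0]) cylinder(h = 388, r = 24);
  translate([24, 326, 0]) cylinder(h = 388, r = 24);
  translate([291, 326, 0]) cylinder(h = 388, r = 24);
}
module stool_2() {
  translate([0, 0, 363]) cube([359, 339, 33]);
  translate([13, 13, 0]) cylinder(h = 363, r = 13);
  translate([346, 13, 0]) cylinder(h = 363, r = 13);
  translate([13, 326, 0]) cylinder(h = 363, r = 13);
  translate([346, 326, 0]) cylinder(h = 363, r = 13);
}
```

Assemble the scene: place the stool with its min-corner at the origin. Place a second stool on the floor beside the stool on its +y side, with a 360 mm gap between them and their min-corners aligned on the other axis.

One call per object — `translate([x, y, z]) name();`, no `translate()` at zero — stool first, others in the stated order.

stool();
translate([0, 710, 0]) stool_2();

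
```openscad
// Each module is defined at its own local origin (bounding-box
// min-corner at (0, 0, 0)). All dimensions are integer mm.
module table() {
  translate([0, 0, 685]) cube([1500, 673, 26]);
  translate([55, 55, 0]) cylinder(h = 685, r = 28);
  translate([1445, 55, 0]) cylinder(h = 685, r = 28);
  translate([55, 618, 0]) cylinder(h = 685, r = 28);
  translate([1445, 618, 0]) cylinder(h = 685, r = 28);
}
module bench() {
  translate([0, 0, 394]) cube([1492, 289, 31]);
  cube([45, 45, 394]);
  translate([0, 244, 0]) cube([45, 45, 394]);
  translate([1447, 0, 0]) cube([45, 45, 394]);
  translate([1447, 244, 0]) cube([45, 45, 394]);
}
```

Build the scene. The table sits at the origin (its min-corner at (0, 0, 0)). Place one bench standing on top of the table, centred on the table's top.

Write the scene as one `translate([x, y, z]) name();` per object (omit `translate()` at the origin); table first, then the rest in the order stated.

table();
translate([4, 192, 711]) bench();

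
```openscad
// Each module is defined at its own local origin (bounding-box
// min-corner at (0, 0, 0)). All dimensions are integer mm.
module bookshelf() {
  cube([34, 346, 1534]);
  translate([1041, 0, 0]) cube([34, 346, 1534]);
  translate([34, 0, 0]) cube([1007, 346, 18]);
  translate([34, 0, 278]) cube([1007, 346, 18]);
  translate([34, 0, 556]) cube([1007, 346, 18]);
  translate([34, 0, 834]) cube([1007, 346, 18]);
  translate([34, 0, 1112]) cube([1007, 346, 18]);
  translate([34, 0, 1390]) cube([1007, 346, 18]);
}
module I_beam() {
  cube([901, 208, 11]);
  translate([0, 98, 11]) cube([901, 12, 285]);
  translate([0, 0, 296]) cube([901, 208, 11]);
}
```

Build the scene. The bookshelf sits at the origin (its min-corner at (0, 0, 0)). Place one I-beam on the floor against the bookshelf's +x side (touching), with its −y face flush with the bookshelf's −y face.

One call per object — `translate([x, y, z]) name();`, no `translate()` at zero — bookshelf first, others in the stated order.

bookshelf();
translate([1075, 0, 0]) I_beam();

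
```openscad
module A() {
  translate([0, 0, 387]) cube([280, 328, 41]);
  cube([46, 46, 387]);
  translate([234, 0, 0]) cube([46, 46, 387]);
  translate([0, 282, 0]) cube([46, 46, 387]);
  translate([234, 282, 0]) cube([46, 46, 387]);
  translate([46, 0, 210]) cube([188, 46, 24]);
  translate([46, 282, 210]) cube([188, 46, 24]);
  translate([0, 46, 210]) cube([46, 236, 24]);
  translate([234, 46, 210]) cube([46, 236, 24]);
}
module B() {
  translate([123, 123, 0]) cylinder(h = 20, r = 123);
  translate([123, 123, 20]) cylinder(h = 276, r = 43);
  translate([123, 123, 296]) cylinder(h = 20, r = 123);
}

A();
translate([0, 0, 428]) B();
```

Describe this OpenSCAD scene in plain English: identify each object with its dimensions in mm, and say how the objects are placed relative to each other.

A is a simple wooden stool: a rectangular seat 280 mm (x) by 328 mm (y), 41 mm thick, top face at z = 428 mm, on four square legs, each 46×46 mm in cross-section. The legs rest on z = 0, each flush with a corner of the seat. Four stretchers, 46 mm wide and 24 mm tall, connect adjacent legs with their undersides at z = 210 mm, each running between the inner faces of the legs it joins and aligned with the legs' outer faces on the other axis.

B is a spool: two coaxial disc flanges of radius 123 mm and thickness 20 mm, joined by a core cylinder of radius 43 mm and height 276 mm. The lower flange rests on z = 0 and the three cylinders share a vertical axis.

The spool is on top of the stool.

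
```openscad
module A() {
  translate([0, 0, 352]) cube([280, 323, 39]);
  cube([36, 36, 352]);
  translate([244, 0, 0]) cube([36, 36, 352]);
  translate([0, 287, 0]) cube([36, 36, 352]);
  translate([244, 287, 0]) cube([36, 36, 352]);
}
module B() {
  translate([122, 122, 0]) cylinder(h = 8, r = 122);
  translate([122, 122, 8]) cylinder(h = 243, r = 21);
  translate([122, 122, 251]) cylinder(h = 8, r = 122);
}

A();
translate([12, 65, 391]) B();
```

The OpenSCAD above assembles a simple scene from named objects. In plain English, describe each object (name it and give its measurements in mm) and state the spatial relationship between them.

A is a simple wooden stool: a rectangular seat 280 mm (x) by 323 mm (y), 39 mm thick, top face at z = 391 mm, on four square legs, each 36×36 mm in cross-section. The legs rest on z = 0, each flush with a corner of the seat.

B is a spool: two coaxial disc flanges of radius 122 mm and thickness 8 mm, joined by a core cylinder of radius 21 mm and height 243 mm. The lower flange rests on z = 0 and the three cylinders share a vertical axis.

The spool is on top of the stool.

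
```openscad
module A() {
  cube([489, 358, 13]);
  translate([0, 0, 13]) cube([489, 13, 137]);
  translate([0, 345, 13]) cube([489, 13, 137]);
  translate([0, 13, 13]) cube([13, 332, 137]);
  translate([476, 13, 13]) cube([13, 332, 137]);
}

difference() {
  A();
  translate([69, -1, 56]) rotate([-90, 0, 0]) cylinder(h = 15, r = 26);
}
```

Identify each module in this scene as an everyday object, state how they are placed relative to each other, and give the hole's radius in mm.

The subtracted cylinder has r = 26 mm.

A is an open box. The open box has a circular hole through its front wall. The hole's radius is 26 mm.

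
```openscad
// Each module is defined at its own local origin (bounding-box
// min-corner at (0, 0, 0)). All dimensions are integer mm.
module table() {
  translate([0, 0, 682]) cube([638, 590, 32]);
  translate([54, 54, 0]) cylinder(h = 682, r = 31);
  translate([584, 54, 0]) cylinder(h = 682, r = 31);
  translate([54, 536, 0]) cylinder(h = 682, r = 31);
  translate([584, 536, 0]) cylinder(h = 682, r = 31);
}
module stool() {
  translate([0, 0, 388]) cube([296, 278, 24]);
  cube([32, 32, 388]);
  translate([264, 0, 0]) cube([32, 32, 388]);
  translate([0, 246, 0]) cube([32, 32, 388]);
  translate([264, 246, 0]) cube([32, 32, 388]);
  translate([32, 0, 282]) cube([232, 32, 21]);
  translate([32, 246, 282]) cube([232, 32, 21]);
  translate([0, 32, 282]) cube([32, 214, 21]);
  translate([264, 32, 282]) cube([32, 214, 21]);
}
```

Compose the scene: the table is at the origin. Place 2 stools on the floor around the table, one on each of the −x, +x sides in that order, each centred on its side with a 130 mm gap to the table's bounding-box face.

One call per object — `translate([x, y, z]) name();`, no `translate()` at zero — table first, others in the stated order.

table();
translate([-426, 156, 0]) stool();
translate([768, 156, 0]) stool();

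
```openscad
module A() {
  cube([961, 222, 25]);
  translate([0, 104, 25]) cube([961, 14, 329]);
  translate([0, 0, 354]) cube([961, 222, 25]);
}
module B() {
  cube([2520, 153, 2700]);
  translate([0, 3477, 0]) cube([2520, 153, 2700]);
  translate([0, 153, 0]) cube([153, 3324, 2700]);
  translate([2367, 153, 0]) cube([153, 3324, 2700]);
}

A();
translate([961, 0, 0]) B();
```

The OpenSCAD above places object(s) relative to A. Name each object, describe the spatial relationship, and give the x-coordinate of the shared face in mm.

A is an I-beam. B is a house frame. The house frame is against the I-beam's +x side, with their −y faces flush. The x-coordinate of the shared face is 961 mm.

The I-beam's +x face and the house frame's −x face are both at x = 961 mm.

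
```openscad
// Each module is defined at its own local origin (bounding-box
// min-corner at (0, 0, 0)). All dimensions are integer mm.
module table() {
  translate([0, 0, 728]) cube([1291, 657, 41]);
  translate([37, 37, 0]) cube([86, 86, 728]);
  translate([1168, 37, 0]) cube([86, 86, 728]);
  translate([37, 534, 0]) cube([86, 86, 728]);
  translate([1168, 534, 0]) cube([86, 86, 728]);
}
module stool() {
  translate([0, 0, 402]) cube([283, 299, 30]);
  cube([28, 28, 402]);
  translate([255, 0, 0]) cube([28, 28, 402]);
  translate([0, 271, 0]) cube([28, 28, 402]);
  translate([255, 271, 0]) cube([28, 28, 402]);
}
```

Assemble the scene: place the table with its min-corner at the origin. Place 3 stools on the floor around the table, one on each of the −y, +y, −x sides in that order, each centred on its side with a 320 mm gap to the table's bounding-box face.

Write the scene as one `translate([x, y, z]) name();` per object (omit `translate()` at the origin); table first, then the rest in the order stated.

table();
translate([504, -619, 0]) stool();
translate([504, 977, 0]) stool();
translate([-603, 179, 0]) stool();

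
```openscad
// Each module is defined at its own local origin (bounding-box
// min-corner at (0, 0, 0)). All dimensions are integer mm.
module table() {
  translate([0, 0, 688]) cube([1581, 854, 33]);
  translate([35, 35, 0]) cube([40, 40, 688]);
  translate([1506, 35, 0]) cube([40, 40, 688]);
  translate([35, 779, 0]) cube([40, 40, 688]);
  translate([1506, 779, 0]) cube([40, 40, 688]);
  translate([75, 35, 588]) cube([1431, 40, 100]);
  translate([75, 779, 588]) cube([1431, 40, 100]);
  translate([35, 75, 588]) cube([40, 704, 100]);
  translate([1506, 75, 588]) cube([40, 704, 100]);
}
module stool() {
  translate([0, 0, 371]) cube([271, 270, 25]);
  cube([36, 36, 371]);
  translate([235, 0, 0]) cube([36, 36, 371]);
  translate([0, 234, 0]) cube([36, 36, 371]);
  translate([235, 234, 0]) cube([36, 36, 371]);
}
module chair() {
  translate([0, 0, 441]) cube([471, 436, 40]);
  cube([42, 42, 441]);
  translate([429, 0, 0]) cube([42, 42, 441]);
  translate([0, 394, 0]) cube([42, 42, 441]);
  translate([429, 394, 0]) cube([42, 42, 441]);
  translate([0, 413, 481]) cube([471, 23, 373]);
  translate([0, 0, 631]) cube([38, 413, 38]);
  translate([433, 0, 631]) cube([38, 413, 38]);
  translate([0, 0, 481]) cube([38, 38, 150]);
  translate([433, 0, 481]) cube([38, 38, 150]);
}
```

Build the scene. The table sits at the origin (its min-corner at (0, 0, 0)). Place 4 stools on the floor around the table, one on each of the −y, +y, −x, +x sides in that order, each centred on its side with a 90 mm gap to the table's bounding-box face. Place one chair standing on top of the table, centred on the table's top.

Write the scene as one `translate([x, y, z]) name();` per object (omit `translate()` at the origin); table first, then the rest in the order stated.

table();
translate([655, -360, 0]) stool();
translate([655, 944, 0]) stool();
translate([-361, 292, 0]) stool();
translate([1671, 292, 0]) stool();
translate([555, 209, 721]) chair();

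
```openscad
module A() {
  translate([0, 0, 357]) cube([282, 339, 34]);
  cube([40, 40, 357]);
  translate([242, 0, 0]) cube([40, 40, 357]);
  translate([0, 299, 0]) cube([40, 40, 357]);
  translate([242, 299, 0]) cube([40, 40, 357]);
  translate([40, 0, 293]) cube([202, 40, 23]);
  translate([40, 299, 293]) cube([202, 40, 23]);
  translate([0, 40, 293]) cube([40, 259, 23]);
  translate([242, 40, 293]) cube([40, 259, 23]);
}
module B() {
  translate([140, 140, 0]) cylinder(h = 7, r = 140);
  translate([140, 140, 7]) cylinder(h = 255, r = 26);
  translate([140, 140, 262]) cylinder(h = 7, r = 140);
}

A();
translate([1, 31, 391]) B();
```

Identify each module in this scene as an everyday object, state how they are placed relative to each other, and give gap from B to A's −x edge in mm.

The spool's min-x is at 1; the stool's min-x is 0; gap = 1 mm.

A is a stool. B is a spool. The spool is on top of the stool. The gap from the spool to the stool's −x edge is 1 mm.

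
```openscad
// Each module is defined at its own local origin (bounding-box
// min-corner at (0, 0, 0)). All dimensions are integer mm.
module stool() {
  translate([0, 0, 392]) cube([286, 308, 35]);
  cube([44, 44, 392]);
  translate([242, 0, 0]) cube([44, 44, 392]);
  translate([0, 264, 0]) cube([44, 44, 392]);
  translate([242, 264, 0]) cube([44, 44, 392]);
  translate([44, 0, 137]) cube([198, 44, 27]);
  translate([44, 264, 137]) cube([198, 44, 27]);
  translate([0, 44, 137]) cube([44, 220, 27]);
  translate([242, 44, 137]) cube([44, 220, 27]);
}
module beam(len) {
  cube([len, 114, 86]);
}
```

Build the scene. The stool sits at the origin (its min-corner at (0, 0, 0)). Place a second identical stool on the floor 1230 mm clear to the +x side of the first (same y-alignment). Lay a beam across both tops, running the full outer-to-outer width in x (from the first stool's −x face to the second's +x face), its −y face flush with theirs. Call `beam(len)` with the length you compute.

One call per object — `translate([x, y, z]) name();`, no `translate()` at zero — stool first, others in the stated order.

stool();
translate([1516, 0, 0]) stool();
translate([0, 0, 427]) beam(1802);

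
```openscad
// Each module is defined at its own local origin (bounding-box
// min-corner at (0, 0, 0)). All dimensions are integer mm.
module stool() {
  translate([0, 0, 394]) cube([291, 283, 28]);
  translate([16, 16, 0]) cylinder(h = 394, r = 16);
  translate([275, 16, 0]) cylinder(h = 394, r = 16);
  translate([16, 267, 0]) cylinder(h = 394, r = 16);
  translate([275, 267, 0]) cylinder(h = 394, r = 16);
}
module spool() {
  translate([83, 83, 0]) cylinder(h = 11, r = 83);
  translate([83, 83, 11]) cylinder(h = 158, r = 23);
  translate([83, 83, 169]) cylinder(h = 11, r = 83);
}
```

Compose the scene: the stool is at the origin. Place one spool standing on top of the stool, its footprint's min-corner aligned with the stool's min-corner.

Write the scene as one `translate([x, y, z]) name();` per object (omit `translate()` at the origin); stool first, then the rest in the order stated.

stool();
translate([0, 0, 422]) spool();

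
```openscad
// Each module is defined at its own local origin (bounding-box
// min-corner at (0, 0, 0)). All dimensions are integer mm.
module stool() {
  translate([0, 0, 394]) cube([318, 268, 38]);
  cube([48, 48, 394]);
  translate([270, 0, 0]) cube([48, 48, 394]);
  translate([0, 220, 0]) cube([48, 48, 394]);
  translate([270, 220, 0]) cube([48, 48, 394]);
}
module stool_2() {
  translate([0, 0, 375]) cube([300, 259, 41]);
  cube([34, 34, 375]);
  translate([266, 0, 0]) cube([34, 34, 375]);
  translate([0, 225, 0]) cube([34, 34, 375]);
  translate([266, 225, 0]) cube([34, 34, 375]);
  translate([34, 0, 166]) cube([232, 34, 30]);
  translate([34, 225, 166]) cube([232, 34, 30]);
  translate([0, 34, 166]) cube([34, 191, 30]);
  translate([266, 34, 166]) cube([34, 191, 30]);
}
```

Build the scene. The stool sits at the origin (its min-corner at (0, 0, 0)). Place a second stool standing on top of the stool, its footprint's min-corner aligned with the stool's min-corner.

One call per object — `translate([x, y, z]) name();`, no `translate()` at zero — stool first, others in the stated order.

stool();
translate([0, 0, 432]) stool_2();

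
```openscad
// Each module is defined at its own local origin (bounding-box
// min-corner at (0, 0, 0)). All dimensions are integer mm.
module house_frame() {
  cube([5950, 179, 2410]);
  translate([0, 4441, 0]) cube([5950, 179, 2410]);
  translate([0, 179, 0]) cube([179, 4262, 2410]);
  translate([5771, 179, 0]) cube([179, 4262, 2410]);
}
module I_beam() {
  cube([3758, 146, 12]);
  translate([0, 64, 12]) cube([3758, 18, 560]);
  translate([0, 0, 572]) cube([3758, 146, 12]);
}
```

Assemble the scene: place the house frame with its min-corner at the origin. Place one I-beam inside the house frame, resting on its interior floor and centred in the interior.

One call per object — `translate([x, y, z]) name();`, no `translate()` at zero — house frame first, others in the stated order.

house_frame();
translate([1096, 2237, 0]) I_beam();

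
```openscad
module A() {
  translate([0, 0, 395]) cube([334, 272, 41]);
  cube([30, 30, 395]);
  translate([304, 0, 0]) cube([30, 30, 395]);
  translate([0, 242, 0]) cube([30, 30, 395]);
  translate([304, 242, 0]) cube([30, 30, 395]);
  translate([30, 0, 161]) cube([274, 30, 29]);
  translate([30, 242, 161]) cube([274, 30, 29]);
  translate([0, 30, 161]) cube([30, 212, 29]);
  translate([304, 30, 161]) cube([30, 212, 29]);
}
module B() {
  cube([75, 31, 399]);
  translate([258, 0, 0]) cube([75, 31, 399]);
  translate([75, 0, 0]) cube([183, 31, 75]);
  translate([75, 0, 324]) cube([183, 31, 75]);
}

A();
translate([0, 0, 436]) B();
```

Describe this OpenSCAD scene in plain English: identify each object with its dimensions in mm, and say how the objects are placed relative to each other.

A is a simple wooden stool: a rectangular seat 334 mm (x) by 272 mm (y), 41 mm thick, top face at z = 436 mm, on four square legs, each 30×30 mm in cross-section. The legs rest on z = 0, each flush with a corner of the seat. Four stretchers, 30 mm wide and 29 mm tall, connect adjacent legs with their undersides at z = 161 mm, each running between the inner faces of the legs it joins and aligned with the legs' outer faces on the other axis.

B is a rectangular picture frame lying in the x–z plane (depth along y). The opening is 183 mm wide (x) by 249 mm tall (z), surrounded by a border 75 mm wide on all four sides. The frame is 31 mm deep and is made of two full-height vertical stiles with two horizontal rails fitted between them.

The picture frame is on top of the stool.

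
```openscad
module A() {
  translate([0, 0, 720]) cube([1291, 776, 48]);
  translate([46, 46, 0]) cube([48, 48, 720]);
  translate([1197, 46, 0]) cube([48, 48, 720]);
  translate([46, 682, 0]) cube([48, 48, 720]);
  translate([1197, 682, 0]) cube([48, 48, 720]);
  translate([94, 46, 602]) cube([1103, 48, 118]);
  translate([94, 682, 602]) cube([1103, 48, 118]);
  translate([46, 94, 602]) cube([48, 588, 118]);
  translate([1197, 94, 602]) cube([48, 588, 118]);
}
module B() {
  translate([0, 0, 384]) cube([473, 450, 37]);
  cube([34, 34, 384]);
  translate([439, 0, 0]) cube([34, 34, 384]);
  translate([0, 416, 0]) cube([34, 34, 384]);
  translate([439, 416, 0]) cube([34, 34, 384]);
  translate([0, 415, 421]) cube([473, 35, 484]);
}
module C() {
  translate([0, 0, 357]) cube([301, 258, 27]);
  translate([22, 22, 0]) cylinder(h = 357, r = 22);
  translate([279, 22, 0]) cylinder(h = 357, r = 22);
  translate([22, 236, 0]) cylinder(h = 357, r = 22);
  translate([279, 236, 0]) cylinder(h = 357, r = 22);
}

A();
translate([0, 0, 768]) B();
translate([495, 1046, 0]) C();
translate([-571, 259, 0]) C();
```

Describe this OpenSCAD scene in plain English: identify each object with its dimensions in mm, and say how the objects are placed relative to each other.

A is a table: top 1291 mm (x) × 776 mm (y), 48 mm thick, upper face at z = 768 mm, on four 48×48 mm square legs, each inset 46 mm from the nearest pair of top edges, running from z = 0 to the bottom of the top. Four apron rails, 48 mm thick and 118 mm tall, run between adjacent legs with their top edges flush with the underside of the top and their outer faces flush with the legs' outer faces.

B is a chair: 473×450 mm seat, 37 mm thick, top at z = 421 mm, on four 34 mm square corner legs flush with the seat edges. A 35 mm thick backrest slab spans the full seat width, extending 484 mm above the seat top, its back face flush with the seat's +y edge.

C is a four-legged stool. The seat is a 301×258×27 mm slab whose top surface is at z = 384 mm; four round legs, each 44 mm in diameter, run from the floor (z = 0) to the underside of the seat, each leg's axis is inset half a diameter from the nearest pair of seat edges (so the leg's bounding box is flush with the corner).

The chair is on top of the table. Two stools sit around the table at the +y, −x sides.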